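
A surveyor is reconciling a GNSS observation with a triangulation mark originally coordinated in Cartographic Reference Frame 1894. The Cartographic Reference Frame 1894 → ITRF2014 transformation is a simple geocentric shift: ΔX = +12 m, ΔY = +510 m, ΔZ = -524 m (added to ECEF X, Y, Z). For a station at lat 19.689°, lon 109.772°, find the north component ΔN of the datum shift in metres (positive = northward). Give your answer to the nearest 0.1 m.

At φ = 19.689°, λ = 109.772°: sin φ = 0.336915, cos φ = 0.941535, sin λ = 0.941046, cos λ = -0.338278.
ΔN = −sin φ cos λ·ΔX − sin φ sin λ·ΔY + cos φ·ΔZ = −(0.336915)(-0.338278)(12) − (0.336915)(0.941046)(510) + (0.941535)(-524) = -653.69 m.

ΔN = -653.7 m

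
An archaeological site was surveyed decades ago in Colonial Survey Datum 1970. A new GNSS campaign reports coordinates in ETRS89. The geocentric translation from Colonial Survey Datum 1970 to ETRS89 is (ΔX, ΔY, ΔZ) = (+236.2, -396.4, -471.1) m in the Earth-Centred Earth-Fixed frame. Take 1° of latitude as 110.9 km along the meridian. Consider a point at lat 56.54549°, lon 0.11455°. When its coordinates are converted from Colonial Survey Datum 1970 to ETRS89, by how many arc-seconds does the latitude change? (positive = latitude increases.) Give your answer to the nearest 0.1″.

sin φ = 0.834324, cos φ = 0.551275, sin λ = 0.001999, cos λ = 0.999998.
North component: ΔN = −sin φ cos λ·ΔX − sin φ sin λ·ΔY + cos φ·ΔZ = −(0.834324)(0.999998)(236.2) − (0.834324)(0.001999)(-396.4) + (0.551275)(-471.1) = -456.11 m.
1° of latitude spans 110900 m, so Δφ = -456.11 / 110900 × 3600 = -14.806″.

Δφ = -14.8″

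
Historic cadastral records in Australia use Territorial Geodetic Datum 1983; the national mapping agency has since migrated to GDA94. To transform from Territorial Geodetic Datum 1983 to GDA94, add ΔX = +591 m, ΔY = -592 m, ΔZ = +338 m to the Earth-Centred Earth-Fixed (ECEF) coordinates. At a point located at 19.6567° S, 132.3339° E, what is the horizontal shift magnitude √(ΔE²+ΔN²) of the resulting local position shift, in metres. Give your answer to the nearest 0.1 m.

53.3 m

The local east axis at (φ, λ) is (−sin λ, cos λ, 0), so ΔE = −sin(132.3339°)·591 + cos(132.3339°)·(-592) = -38.20 m.
The local north axis is (−sin φ cos λ, −sin φ sin λ, cos φ), giving ΔN = -133.884 − 147.210 + 318.303 = 37.21 m.
Horizontal magnitude = √(ΔE² + ΔN²) = √((-38.20)² + 37.21²) = 53.33 m.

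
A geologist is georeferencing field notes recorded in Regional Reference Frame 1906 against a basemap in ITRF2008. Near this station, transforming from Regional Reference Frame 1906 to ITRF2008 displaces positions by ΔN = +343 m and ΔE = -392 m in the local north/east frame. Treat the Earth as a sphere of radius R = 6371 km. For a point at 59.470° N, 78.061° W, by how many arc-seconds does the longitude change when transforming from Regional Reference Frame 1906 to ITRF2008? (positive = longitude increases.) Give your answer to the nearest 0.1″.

Δλ = -25.0″

At latitude 59.470°, cos φ = 0.507989.
One radian of longitude at latitude φ spans R cos φ, so Δλ = ΔE / (R cos φ) = -392.0 / (6371000 × 0.507989) = -1.2112e-04 rad = -24.983″.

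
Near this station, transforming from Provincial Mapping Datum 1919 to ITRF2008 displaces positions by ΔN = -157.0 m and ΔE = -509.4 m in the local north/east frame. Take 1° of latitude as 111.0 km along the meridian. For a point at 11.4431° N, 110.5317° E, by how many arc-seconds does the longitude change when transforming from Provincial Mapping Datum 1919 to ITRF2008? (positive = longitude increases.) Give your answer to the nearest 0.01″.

Δλ = -16.86″

At latitude 11.4431°, cos φ = 0.980122.
1° of longitude at this latitude = 111.0 × cos φ = 108.79 km, so Δλ = -509.4 / 108793.6 = -0.0046823° = -16.856″.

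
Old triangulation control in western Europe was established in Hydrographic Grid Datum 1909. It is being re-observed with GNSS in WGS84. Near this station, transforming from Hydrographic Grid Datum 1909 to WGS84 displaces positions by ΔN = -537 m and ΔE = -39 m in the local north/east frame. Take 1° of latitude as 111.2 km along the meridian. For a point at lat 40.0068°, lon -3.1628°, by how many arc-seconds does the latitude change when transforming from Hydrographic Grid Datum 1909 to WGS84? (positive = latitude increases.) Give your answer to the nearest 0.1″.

Δφ = -17.4″

1° of latitude = 111.2 km, so Δφ = -537.0 / 111200 = -0.0048291° = -17.385″.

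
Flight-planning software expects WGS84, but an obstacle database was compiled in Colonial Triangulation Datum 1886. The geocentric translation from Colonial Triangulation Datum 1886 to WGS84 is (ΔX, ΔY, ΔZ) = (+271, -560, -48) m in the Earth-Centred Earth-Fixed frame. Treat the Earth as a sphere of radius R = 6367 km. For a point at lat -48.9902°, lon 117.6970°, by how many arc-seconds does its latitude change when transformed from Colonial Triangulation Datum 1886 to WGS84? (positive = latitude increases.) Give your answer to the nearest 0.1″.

Δφ = -16.2″

sin φ = -0.754597, cos φ = 0.656188, sin λ = 0.885418, cos λ = -0.464796.
North component: ΔN = −sin φ cos λ·ΔX − sin φ sin λ·ΔY + cos φ·ΔZ = −(-0.754597)(-0.464796)(271) − (-0.754597)(0.885418)(-560) + (0.656188)(-48) = -500.70 m.
1° of latitude spans πR/180 = 111125 m, so Δφ = -500.70 / 111125 × 3600 = -16.221″.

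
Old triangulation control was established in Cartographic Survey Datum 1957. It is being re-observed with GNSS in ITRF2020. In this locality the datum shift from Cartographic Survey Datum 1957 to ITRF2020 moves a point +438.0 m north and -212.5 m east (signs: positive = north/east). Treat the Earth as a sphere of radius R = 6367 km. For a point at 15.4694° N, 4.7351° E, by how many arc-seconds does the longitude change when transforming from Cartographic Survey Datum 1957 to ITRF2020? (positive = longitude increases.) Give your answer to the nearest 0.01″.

At latitude 15.4694°, cos φ = 0.963773.
One radian of longitude at latitude φ spans R cos φ, so Δλ = ΔE / (R cos φ) = -212.5 / (6367000 × 0.963773) = -3.4630e-05 rad = -7.143″.

Δλ = -7.14″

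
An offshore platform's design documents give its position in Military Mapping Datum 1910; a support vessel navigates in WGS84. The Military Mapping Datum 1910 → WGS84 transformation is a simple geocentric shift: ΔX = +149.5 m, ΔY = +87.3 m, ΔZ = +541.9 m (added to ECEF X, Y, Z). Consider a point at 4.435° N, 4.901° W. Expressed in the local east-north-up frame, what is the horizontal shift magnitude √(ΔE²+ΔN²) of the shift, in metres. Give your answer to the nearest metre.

539 m

The local east axis at (φ, λ) is (−sin λ, cos λ, 0), so ΔE = −sin(-4.901°)·149.5 + cos(-4.901°)·87.3 = 99.75 m.
The local north axis is (−sin φ cos λ, −sin φ sin λ, cos φ), giving ΔN = -11.518 + 0.577 + 540.277 = 529.34 m.
Horizontal magnitude = √(ΔE² + ΔN²) = √(99.75² + 529.34²) = 538.65 m.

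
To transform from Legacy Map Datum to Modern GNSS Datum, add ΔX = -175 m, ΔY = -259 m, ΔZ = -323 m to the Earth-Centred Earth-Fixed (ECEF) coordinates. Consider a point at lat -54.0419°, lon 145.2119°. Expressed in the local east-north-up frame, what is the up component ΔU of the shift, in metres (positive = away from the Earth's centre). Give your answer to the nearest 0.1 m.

ΔU = 259.1 m

At φ = -54.0419°, λ = 145.2119°: sin φ = -0.809447, cos φ = 0.587193, sin λ = 0.570543, cos λ = -0.821268.
ΔU = cos φ cos λ·ΔX + cos φ sin λ·ΔY + sin φ·ΔZ = (0.587193)(-0.821268)(-175) + (0.587193)(0.570543)(-259) + (-0.809447)(-323) = 259.07 m.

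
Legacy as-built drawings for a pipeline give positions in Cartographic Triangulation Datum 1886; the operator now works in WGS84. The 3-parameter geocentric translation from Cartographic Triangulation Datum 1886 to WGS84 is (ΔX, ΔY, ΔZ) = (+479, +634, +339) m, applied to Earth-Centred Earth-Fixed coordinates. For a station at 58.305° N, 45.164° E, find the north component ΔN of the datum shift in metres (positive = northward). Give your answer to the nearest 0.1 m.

ΔN = -491.8 m

At φ = 58.305°, λ = 45.164°: sin φ = 0.850857, cos φ = 0.525397, sin λ = 0.709128, cos λ = 0.705080.
ΔN = −sin φ cos λ·ΔX − sin φ sin λ·ΔY + cos φ·ΔZ = −(0.850857)(0.705080)(479) − (0.850857)(0.709128)(634) + (0.525397)(339) = -491.79 m.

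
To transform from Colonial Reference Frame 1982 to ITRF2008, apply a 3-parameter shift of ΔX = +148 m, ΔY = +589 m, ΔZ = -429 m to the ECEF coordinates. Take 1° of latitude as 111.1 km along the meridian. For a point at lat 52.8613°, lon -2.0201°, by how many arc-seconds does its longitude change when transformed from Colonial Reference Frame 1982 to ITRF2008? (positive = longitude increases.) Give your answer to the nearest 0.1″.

Δλ = 31.9″

sin φ = 0.797176, cos φ = 0.603747, sin λ = -0.035250, cos λ = 0.999379.
East component: ΔE = −sin λ·ΔX + cos λ·ΔY = −(-0.035250)(148) + (0.999379)(589) = 593.85 m.
1° of latitude spans 111100 m; at latitude φ, 1° of longitude spans that × cos φ = 67076.2 m, so Δλ = 593.85 / 67076.2 × 3600 = 31.872″.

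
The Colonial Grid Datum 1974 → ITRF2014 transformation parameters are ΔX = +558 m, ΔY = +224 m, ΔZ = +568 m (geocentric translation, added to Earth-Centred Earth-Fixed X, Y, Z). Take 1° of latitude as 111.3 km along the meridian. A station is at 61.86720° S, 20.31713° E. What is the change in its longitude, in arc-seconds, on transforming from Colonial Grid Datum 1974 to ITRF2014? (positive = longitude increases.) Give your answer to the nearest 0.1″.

Δλ = 1.1″

sin φ = -0.881857, cos φ = 0.471517, sin λ = 0.347216, cos λ = 0.937785.
East component: ΔE = −sin λ·ΔX + cos λ·ΔY = −(0.347216)(558) + (0.937785)(224) = 16.32 m.
1° of latitude spans 111300 m; at latitude φ, 1° of longitude spans that × cos φ = 52479.8 m, so Δλ = 16.32 / 52479.8 × 3600 = 1.119″.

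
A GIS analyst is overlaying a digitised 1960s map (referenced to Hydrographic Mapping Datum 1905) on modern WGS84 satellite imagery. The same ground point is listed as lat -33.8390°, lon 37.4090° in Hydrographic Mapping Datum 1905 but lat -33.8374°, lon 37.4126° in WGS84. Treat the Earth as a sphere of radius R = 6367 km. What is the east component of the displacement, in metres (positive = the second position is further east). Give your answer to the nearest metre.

ΔE = 332 m

Δφ = -33.8374° − -33.8390° = +0.0016°; Δλ = 37.4126° − 37.4090° = +0.0036°.
1° along a meridian = πR/180 = 111125 m.
ΔN = Δφ × 111125 = 177.8 m; ΔE = Δλ × 111125 × cos(-33.8390°) = +0.0036 × 111125 × 0.830606 = 332.3 m.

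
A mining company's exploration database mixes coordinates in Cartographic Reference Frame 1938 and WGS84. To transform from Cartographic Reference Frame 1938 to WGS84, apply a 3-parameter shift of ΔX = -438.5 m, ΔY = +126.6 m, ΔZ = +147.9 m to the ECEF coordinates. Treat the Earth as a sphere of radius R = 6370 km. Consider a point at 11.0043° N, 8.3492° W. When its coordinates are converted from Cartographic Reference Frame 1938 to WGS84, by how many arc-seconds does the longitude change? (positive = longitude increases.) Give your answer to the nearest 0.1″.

sin φ = 0.190883, cos φ = 0.981613, sin λ = -0.145206, cos λ = 0.989401.
East component: ΔE = −sin λ·ΔX + cos λ·ΔY = −(-0.145206)(-438.5) + (0.989401)(126.6) = 61.59 m.
1° of latitude spans πR/180 = 111177 m; at latitude φ, 1° of longitude spans that × cos φ = 109133.2 m, so Δλ = 61.59 / 109133.2 × 3600 = 2.032″.

Δλ = 2.0″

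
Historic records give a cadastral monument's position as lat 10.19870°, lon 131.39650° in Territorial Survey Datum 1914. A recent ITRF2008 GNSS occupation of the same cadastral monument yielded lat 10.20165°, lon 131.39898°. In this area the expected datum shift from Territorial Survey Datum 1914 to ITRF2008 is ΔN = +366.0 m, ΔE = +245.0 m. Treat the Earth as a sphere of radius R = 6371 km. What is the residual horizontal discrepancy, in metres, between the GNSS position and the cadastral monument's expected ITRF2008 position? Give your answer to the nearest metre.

46 m

Observed coordinate differences: Δφ = +0.00295°, Δλ = +0.00248°.
Converting to metres (1° lat = 111195 m, cos φ = 0.984200): observed ΔN = 328.0 m, observed ΔE = 271.4 m.
Subtracting the expected shift leaves a residual of 328.0 − (366.0) = -38.0 m north and 271.4 − (245.0) = 26.4 m east.
Residual distance = √((-38.0)² + 26.4²) = 46.3 m.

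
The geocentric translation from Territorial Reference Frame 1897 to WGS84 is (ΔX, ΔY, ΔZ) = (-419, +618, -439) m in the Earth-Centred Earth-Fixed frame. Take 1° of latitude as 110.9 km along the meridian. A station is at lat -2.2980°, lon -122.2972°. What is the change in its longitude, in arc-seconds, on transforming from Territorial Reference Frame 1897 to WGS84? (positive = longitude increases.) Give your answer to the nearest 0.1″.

Δλ = -22.2″

sin φ = -0.040097, cos φ = 0.999196, sin λ = -0.845288, cos λ = -0.534311.
East component: ΔE = −sin λ·ΔX + cos λ·ΔY = −(-0.845288)(-419) + (-0.534311)(618) = -684.38 m.
1° of latitude spans 110900 m; at latitude φ, 1° of longitude spans that × cos φ = 110810.8 m, so Δλ = -684.38 / 110810.8 × 3600 = -22.234″.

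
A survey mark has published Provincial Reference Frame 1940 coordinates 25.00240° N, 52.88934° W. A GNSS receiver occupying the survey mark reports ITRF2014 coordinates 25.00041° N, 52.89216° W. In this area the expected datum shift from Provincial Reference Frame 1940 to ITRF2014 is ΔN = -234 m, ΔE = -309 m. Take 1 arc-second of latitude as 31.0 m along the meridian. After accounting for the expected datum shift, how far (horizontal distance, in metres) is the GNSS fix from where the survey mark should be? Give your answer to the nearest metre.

27 m

Observed coordinate differences: Δφ = -0.00199°, Δλ = -0.00282°.
Converting to metres (1° lat = 111600 m, cos φ = 0.906290): observed ΔN = -222.1 m, observed ΔE = -285.2 m.
Subtracting the expected shift leaves a residual of -222.1 − (-234) = 11.9 m north and -285.2 − (-309) = 23.8 m east.
Residual distance = √(11.9² + 23.8²) = 26.6 m.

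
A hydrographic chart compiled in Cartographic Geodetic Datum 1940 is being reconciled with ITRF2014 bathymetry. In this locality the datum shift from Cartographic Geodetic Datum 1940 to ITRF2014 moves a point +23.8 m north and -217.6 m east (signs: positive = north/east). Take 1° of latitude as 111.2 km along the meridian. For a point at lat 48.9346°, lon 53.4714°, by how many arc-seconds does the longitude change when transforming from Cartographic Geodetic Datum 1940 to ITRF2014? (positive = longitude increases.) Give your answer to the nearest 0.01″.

At latitude 48.9346°, cos φ = 0.656920.
1° of longitude at this latitude = 111.2 × cos φ = 73.05 km, so Δλ = -217.6 / 73049.5 = -0.0029788° = -10.724″.

Δλ = -10.72″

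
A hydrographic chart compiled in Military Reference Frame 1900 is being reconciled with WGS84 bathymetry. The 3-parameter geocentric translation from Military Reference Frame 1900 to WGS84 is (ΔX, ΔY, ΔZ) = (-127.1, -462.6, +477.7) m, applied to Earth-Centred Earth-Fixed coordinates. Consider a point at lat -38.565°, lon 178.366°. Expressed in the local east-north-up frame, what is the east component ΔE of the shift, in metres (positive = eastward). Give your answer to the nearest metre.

At φ = -38.565°, λ = 178.366°: sin φ = -0.623402, cos φ = 0.781901, sin λ = 0.028515, cos λ = -0.999593.
ΔE = −sin λ·ΔX + cos λ·ΔY = −(0.028515)·(-127.1) + (-0.999593)·(-462.6) = 466.04 m.

ΔE = 466 m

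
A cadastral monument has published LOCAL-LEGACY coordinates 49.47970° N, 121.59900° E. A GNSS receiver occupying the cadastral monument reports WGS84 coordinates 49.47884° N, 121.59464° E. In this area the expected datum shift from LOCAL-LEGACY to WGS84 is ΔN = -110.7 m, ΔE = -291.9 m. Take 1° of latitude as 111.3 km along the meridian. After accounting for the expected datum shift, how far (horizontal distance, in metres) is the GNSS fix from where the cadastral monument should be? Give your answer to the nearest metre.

Observed coordinate differences: Δφ = -0.00086°, Δλ = -0.00436°.
Converting to metres (1° lat = 111300 m, cos φ = 0.649717): observed ΔN = -95.7 m, observed ΔE = -315.3 m.
Subtracting the expected shift leaves a residual of -95.7 − (-110.7) = 15.0 m north and -315.3 − (-291.9) = -23.4 m east.
Residual distance = √(15.0² + (-23.4)²) = 27.8 m.

28 m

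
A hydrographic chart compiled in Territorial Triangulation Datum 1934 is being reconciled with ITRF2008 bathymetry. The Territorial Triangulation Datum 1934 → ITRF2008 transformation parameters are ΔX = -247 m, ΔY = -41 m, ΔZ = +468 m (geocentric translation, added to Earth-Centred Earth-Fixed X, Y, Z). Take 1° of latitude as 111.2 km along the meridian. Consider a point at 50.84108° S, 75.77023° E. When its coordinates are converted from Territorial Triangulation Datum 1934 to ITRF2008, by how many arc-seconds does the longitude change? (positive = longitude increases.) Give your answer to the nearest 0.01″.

sin φ = -0.775397, cos φ = 0.631474, sin λ = 0.969318, cos λ = 0.245811.
East component: ΔE = −sin λ·ΔX + cos λ·ΔY = −(0.969318)(-247) + (0.245811)(-41) = 229.34 m.
1° of latitude spans 111200 m; at latitude φ, 1° of longitude spans that × cos φ = 70219.9 m, so Δλ = 229.34 / 70219.9 × 3600 = 11.758″.

Δλ = 11.76″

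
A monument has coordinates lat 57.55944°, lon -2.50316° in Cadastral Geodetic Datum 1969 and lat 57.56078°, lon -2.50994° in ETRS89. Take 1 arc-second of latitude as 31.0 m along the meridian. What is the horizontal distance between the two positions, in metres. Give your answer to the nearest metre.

433 m

Δφ = 57.56078° − 57.55944° = +0.00134°; Δλ = -2.50994° − -2.50316° = -0.00678°.
1° of latitude = 3600 × 31.00 = 111600 m.
ΔN = Δφ × 111600 = 149.5 m; ΔE = Δλ × 111600 × cos(57.55944°) = -0.00678 × 111600 × 0.536424 = -405.9 m.
Distance = √(ΔE² + ΔN²) = √((-405.9)² + 149.5²) = 432.6 m.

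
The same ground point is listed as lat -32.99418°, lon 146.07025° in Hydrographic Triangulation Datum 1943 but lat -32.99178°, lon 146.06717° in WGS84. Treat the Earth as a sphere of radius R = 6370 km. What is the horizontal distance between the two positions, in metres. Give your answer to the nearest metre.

392 m

Δφ = -32.99178° − -32.99418° = +0.00240°; Δλ = 146.06717° − 146.07025° = -0.00308°.
1° along a meridian = πR/180 = 111177 m.
ΔN = Δφ × 111177 = 266.8 m; ΔE = Δλ × 111177 × cos(-32.99418°) = -0.00308 × 111177 × 0.838726 = -287.2 m.
Distance = √(ΔE² + ΔN²) = √((-287.2)² + 266.8²) = 392.0 m.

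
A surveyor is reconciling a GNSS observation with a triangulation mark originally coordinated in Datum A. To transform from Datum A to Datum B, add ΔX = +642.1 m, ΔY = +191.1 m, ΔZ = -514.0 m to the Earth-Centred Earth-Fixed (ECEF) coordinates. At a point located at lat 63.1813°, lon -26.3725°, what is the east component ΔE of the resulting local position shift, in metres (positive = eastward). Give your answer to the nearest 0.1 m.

At φ = 63.1813°, λ = -26.3725°: sin φ = 0.892439, cos φ = 0.451169, sin λ = -0.444205, cos λ = 0.895925.
ΔE = −sin λ·ΔX + cos λ·ΔY = −(-0.444205)·(642.1) + (0.895925)·(191.1) = 456.44 m.

ΔE = 456.4 m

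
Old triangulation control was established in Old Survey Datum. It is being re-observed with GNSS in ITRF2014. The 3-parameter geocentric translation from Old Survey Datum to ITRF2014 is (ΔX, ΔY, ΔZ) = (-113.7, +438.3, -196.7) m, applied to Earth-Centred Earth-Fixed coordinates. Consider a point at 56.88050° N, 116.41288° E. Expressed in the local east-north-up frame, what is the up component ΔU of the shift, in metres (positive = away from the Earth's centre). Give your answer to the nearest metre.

ΔU = 77 m

The local up (radial) axis is (cos φ cos λ, cos φ sin λ, sin φ), giving ΔU = 27.635 + 214.482 − 164.743 = 77.37 m.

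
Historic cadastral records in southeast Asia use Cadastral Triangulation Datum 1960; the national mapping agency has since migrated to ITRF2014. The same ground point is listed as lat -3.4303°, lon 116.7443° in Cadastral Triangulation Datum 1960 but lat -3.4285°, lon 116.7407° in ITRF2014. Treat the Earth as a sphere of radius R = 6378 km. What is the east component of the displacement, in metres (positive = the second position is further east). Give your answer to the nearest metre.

ΔE = -400 m

Δφ = -3.4285° − -3.4303° = +0.0018°; Δλ = 116.7407° − 116.7443° = -0.0036°.
1° along a meridian = πR/180 = 111317 m.
ΔN = Δφ × 111317 = 200.4 m; ΔE = Δλ × 111317 × cos(-3.4303°) = -0.0036 × 111317 × 0.998208 = -400.0 m.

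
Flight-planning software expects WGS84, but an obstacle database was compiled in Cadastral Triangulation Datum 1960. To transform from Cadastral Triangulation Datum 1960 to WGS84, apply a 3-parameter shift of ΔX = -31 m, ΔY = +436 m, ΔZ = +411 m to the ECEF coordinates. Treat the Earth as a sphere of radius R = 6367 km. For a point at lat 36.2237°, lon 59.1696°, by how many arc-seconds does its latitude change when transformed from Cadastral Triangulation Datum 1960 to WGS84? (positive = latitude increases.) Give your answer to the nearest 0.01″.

Δφ = 3.88″

sin φ = 0.590939, cos φ = 0.806716, sin λ = 0.858688, cos λ = 0.512499.
North component: ΔN = −sin φ cos λ·ΔX − sin φ sin λ·ΔY + cos φ·ΔZ = −(0.590939)(0.512499)(-31) − (0.590939)(0.858688)(436) + (0.806716)(411) = 119.71 m.
1° of latitude spans πR/180 = 111125 m, so Δφ = 119.71 / 111125 × 3600 = 3.878″.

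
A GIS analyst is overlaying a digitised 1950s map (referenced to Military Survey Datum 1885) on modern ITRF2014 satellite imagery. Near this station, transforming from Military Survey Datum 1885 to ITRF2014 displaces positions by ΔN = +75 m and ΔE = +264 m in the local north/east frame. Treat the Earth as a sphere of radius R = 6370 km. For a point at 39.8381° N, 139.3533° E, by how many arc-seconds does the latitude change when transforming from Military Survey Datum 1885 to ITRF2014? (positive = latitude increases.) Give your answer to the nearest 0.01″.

On a sphere of radius R, 1 rad of latitude = R, so Δφ = ΔN / R = 75.0 / 6370000 = 1.1774e-05 rad = 2.429″.

Δφ = 2.43″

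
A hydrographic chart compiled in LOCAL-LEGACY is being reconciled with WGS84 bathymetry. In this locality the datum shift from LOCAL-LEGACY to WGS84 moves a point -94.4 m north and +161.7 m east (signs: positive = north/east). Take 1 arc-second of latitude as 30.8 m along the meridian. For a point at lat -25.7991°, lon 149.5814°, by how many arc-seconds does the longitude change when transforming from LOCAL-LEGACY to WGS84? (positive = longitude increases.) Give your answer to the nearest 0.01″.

At latitude -25.7991°, cos φ = 0.900326.
1″ of longitude at this latitude = 30.80 × cos φ = 27.7300 m, so Δλ = 161.7 / 27.7300 = 5.831″.

Δλ = 5.83″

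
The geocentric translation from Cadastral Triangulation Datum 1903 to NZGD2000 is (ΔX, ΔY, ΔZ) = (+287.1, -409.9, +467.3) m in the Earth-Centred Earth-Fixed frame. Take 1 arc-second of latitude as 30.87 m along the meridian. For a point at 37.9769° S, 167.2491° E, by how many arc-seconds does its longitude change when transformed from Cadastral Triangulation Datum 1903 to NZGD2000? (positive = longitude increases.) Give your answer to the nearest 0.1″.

sin φ = -0.615344, cos φ = 0.788259, sin λ = 0.220713, cos λ = -0.975339.
East component: ΔE = −sin λ·ΔX + cos λ·ΔY = −(0.220713)(287.1) + (-0.975339)(-409.9) = 336.42 m.
1° of latitude spans 3600 × 30.87 = 111132 m; at latitude φ, 1° of longitude spans that × cos φ = 87600.8 m, so Δλ = 336.42 / 87600.8 × 3600 = 13.826″.

Δλ = 13.8″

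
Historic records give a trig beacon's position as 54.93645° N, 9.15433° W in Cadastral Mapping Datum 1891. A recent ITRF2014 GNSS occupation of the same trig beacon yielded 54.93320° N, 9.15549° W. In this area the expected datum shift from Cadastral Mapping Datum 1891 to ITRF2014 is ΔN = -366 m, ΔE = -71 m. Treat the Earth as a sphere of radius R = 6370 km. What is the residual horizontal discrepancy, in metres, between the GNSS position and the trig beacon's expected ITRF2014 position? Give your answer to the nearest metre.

6 m

Observed coordinate differences: Δφ = -0.00325°, Δλ = -0.00116°.
Converting to metres (1° lat = 111177 m, cos φ = 0.574485): observed ΔN = -361.3 m, observed ΔE = -74.1 m.
Subtracting the expected shift leaves a residual of -361.3 − (-366) = 4.7 m north and -74.1 − (-71) = -3.1 m east.
Residual distance = √(4.7² + (-3.1)²) = 5.6 m.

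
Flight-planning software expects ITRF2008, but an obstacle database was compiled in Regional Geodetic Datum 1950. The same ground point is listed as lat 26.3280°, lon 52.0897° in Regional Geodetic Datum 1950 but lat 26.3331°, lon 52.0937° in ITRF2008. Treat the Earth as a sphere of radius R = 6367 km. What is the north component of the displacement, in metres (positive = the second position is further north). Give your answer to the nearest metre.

ΔN = 567 m

Δφ = 26.3331° − 26.3280° = +0.0051°; Δλ = 52.0937° − 52.0897° = +0.0040°.
1° along a meridian = πR/180 = 111125 m.
ΔN = Δφ × 111125 = 566.7 m; ΔE = Δλ × 111125 × cos(26.3280°) = +0.0040 × 111125 × 0.896270 = 398.4 m.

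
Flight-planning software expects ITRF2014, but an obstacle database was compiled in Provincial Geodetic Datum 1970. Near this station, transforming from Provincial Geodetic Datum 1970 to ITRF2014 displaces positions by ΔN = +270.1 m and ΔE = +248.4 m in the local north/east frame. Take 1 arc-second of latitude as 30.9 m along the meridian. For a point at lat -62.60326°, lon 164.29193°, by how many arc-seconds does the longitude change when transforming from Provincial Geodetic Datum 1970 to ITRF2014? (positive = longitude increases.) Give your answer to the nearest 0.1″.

At latitude -62.60326°, cos φ = 0.460149.
1″ of longitude at this latitude = 30.90 × cos φ = 14.2186 m, so Δλ = 248.4 / 14.2186 = 17.470″.

Δλ = 17.5″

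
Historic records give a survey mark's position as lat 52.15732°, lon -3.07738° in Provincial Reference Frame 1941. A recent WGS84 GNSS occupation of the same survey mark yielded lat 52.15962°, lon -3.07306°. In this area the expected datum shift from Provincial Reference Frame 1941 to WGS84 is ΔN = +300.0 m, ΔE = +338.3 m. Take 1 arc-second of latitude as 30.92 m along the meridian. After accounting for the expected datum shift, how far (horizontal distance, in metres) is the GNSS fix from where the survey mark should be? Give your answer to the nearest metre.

Observed coordinate differences: Δφ = +0.00230°, Δλ = +0.00432°.
Converting to metres (1° lat = 111312 m, cos φ = 0.613495): observed ΔN = 256.0 m, observed ΔE = 295.0 m.
Subtracting the expected shift leaves a residual of 256.0 − (300.0) = -44.0 m north and 295.0 − (338.3) = -43.3 m east.
Residual distance = √((-44.0)² + (-43.3)²) = 61.7 m.

62 m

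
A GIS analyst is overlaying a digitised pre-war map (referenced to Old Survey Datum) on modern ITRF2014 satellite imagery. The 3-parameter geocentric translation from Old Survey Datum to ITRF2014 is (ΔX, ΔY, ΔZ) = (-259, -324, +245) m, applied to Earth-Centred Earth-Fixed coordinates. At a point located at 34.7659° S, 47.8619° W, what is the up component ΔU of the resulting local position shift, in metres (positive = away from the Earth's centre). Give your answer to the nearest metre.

ΔU = -85 m

The local up (radial) axis is (cos φ cos λ, cos φ sin λ, sin φ), giving ΔU = -142.749 + 197.367 − 139.705 = -85.09 m.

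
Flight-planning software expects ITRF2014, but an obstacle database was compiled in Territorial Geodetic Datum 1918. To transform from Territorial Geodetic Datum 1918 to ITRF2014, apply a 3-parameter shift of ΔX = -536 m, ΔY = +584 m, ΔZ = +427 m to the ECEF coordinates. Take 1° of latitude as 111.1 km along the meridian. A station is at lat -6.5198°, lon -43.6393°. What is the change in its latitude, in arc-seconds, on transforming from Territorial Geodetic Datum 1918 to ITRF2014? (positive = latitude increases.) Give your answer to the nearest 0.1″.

Δφ = 10.8″

sin φ = -0.113547, cos φ = 0.993533, sin λ = -0.690116, cos λ = 0.723699.
North component: ΔN = −sin φ cos λ·ΔX − sin φ sin λ·ΔY + cos φ·ΔZ = −(-0.113547)(0.723699)(-536) − (-0.113547)(-0.690116)(584) + (0.993533)(427) = 334.43 m.
1° of latitude spans 111100 m, so Δφ = 334.43 / 111100 × 3600 = 10.837″.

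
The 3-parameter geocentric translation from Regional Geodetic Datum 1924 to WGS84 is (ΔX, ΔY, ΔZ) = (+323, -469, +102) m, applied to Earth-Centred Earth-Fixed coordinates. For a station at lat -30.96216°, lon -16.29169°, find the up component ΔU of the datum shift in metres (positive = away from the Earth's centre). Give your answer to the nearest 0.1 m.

ΔU = 326.2 m

The local up (radial) axis is (cos φ cos λ, cos φ sin λ, sin φ), giving ΔU = 265.853 + 112.820 − 52.476 = 326.20 m.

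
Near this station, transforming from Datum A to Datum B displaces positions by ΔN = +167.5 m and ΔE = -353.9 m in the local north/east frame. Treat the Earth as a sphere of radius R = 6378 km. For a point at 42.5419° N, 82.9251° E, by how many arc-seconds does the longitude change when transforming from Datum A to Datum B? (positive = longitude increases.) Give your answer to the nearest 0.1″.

At latitude 42.5419°, cos φ = 0.736783.
One radian of longitude at latitude φ spans R cos φ, so Δλ = ΔE / (R cos φ) = -353.9 / (6378000 × 0.736783) = -7.5311e-05 rad = -15.534″.

Δλ = -15.5″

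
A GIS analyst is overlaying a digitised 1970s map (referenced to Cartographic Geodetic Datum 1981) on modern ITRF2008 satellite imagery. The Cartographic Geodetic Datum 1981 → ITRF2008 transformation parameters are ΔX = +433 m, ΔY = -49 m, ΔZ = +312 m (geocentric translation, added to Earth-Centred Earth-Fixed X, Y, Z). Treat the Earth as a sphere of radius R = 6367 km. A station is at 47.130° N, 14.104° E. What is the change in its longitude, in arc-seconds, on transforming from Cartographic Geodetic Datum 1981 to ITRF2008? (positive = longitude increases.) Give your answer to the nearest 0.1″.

sin φ = 0.732899, cos φ = 0.680337, sin λ = 0.243683, cos λ = 0.969855.
East component: ΔE = −sin λ·ΔX + cos λ·ΔY = −(0.243683)(433) + (0.969855)(-49) = -153.04 m.
1° of latitude spans πR/180 = 111125 m; at latitude φ, 1° of longitude spans that × cos φ = 75602.6 m, so Δλ = -153.04 / 75602.6 × 3600 = -7.287″.

Δλ = -7.3″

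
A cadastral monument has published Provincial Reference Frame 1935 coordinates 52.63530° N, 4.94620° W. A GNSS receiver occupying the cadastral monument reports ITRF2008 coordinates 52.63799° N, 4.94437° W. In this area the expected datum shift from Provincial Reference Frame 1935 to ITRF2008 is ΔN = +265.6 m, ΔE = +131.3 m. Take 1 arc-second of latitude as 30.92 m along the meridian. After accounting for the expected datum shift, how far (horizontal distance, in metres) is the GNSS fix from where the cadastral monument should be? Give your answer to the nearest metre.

35 m

Observed coordinate differences: Δφ = +0.00269°, Δλ = +0.00183°.
Converting to metres (1° lat = 111312 m, cos φ = 0.606886): observed ΔN = 299.4 m, observed ΔE = 123.6 m.
Subtracting the expected shift leaves a residual of 299.4 − (265.6) = 33.8 m north and 123.6 − (131.3) = -7.7 m east.
Residual distance = √(33.8² + (-7.7)²) = 34.7 m.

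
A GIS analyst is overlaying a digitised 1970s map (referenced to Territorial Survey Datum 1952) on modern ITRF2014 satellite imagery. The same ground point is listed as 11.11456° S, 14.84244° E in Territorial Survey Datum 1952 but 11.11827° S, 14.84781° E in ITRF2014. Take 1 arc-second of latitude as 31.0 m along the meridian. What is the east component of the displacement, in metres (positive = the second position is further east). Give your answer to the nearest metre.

Δφ = -11.11827° − -11.11456° = -0.00371°; Δλ = 14.84781° − 14.84244° = +0.00537°.
1° of latitude = 3600 × 31.00 = 111600 m.
ΔN = Δφ × 111600 = -414.0 m; ΔE = Δλ × 111600 × cos(-11.11456°) = +0.00537 × 111600 × 0.981244 = 588.1 m.

ΔE = 588 m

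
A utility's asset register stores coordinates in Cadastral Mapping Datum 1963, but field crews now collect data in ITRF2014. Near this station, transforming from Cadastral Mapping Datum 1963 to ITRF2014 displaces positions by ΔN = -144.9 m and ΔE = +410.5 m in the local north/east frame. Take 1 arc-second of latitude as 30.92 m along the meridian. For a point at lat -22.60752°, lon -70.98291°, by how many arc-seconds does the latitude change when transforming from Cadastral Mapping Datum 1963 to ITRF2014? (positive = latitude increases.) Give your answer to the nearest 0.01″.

1″ of latitude = 30.92 m, so Δφ = -144.9 / 30.92 = -4.686″.

Δφ = -4.69″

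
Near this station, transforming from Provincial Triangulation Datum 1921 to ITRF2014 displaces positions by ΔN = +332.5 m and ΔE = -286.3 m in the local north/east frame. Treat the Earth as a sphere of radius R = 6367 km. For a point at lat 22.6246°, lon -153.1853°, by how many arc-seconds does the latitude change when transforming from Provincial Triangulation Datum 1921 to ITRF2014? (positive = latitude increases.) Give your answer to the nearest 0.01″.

Δφ = 10.77″

On a sphere of radius R, 1 rad of latitude = R, so Δφ = ΔN / R = 332.5 / 6367000 = 5.2222e-05 rad = 10.772″.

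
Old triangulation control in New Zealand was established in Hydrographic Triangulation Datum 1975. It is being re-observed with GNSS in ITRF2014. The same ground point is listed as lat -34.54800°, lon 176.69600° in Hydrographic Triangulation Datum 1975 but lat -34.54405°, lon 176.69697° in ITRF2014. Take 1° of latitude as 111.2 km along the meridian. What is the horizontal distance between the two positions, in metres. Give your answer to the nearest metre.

Δφ = -34.54405° − -34.54800° = +0.00395°; Δλ = 176.69697° − 176.69600° = +0.00097°.
ΔN = Δφ × 111200 = 439.2 m; ΔE = Δλ × 111200 × cos(-34.54800°) = +0.00097 × 111200 × 0.823651 = 88.8 m.
Distance = √(ΔE² + ΔN²) = √(88.8² + 439.2²) = 448.1 m.

448 m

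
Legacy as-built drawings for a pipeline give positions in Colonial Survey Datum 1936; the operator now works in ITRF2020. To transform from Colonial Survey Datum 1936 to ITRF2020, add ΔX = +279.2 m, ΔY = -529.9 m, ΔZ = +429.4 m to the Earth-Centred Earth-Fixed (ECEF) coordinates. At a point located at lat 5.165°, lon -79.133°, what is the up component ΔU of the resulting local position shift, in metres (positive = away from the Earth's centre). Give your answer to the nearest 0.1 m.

ΔU = 609.4 m

At φ = 5.165°, λ = -79.133°: sin φ = 0.090024, cos φ = 0.995940, sin λ = -0.982067, cos λ = 0.188530.
ΔU = cos φ cos λ·ΔX + cos φ sin λ·ΔY + sin φ·ΔZ = (0.995940)(0.188530)(279.2) + (0.995940)(-0.982067)(-529.9) + (0.090024)(429.4) = 609.36 m.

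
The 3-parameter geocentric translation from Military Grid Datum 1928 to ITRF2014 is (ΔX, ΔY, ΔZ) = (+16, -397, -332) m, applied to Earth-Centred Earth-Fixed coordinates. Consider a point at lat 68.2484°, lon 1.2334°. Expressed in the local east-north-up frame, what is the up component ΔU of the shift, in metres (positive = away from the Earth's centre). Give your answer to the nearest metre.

ΔU = -306 m

The local up (radial) axis is (cos φ cos λ, cos φ sin λ, sin φ), giving ΔU = 5.928 − 3.167 − 308.361 = -305.60 m.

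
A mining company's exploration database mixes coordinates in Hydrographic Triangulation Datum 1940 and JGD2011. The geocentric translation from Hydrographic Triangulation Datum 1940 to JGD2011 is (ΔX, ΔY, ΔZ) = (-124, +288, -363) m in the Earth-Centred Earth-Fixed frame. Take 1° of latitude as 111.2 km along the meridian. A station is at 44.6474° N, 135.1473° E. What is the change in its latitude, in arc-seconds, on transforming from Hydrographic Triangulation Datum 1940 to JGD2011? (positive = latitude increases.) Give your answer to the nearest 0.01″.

sin φ = 0.702742, cos φ = 0.711445, sin λ = 0.705287, cos λ = -0.708922.
North component: ΔN = −sin φ cos λ·ΔX − sin φ sin λ·ΔY + cos φ·ΔZ = −(0.702742)(-0.708922)(-124) − (0.702742)(0.705287)(288) + (0.711445)(-363) = -462.77 m.
1° of latitude spans 111200 m, so Δφ = -462.77 / 111200 × 3600 = -14.982″.

Δφ = -14.98″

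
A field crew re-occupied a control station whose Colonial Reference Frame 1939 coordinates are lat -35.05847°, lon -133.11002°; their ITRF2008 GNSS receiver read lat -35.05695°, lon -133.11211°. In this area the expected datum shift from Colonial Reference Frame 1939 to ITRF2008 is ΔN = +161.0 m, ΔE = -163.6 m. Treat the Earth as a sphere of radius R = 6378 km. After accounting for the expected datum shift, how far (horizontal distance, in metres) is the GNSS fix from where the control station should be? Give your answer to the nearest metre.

28 m

Observed coordinate differences: Δφ = +0.00152°, Δλ = -0.00209°.
Converting to metres (1° lat = 111317 m, cos φ = 0.818566): observed ΔN = 169.2 m, observed ΔE = -190.4 m.
Subtracting the expected shift leaves a residual of 169.2 − (161.0) = 8.2 m north and -190.4 − (-163.6) = -26.8 m east.
Residual distance = √(8.2² + (-26.8)²) = 28.1 m.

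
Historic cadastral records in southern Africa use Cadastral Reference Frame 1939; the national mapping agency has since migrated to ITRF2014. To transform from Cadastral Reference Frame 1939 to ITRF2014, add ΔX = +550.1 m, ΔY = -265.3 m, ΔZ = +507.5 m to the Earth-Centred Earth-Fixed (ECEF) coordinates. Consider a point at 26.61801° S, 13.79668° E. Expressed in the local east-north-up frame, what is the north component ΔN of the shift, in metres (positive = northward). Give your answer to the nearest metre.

At φ = -26.61801°, λ = 13.79668°: sin φ = -0.448040, cos φ = 0.894013, sin λ = 0.238477, cos λ = 0.971148.
ΔN = −sin φ cos λ·ΔX − sin φ sin λ·ΔY + cos φ·ΔZ = −(-0.448040)(0.971148)(550.1) − (-0.448040)(0.238477)(-265.3) + (0.894013)(507.5) = 664.72 m.

ΔN = 665 m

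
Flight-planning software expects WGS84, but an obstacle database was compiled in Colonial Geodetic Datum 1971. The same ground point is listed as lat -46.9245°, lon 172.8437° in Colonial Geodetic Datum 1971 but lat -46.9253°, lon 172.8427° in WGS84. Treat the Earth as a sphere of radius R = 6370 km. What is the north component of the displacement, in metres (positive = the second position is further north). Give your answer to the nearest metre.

Δφ = -46.9253° − -46.9245° = -0.0008°; Δλ = 172.8427° − 172.8437° = -0.0010°.
1° along a meridian = πR/180 = 111177 m.
ΔN = Δφ × 111177 = -88.9 m; ΔE = Δλ × 111177 × cos(-46.9245°) = -0.0010 × 111177 × 0.682961 = -75.9 m.

ΔN = -89 m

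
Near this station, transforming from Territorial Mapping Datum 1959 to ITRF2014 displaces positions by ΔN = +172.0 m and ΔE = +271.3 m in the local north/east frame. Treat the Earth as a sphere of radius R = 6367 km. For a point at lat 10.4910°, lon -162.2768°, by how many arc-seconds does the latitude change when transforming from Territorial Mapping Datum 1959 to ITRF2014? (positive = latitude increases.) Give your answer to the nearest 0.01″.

Δφ = 5.57″

On a sphere of radius R, 1 rad of latitude = R, so Δφ = ΔN / R = 172.0 / 6367000 = 2.7014e-05 rad = 5.572″.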